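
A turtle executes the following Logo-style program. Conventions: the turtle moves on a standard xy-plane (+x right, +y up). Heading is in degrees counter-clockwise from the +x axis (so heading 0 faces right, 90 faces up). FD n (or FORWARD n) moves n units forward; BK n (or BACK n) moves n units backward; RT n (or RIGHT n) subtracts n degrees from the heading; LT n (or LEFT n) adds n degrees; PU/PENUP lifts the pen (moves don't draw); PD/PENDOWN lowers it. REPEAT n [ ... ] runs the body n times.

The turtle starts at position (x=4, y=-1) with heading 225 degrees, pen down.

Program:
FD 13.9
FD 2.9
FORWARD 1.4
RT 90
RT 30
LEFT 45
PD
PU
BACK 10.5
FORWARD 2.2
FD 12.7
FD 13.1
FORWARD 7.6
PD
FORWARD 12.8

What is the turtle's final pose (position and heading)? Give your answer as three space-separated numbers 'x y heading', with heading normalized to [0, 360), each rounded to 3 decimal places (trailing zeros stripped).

Executing turtle program step by step:
Start: pos=(4,-1), heading=225, pen down
FD 13.9: (4,-1) -> (-5.829,-10.829) [heading=225, draw]
FD 2.9: (-5.829,-10.829) -> (-7.879,-12.879) [heading=225, draw]
FD 1.4: (-7.879,-12.879) -> (-8.869,-13.869) [heading=225, draw]
RT 90: heading 225 -> 135
RT 30: heading 135 -> 105
LT 45: heading 105 -> 150
PD: pen down
PU: pen up
BK 10.5: (-8.869,-13.869) -> (0.224,-19.119) [heading=150, move]
FD 2.2: (0.224,-19.119) -> (-1.681,-18.019) [heading=150, move]
FD 12.7: (-1.681,-18.019) -> (-12.68,-11.669) [heading=150, move]
FD 13.1: (-12.68,-11.669) -> (-24.025,-5.119) [heading=150, move]
FD 7.6: (-24.025,-5.119) -> (-30.607,-1.319) [heading=150, move]
PD: pen down
FD 12.8: (-30.607,-1.319) -> (-41.692,5.081) [heading=150, draw]
Final: pos=(-41.692,5.081), heading=150, 4 segment(s) drawn

Answer: -41.692 5.081 150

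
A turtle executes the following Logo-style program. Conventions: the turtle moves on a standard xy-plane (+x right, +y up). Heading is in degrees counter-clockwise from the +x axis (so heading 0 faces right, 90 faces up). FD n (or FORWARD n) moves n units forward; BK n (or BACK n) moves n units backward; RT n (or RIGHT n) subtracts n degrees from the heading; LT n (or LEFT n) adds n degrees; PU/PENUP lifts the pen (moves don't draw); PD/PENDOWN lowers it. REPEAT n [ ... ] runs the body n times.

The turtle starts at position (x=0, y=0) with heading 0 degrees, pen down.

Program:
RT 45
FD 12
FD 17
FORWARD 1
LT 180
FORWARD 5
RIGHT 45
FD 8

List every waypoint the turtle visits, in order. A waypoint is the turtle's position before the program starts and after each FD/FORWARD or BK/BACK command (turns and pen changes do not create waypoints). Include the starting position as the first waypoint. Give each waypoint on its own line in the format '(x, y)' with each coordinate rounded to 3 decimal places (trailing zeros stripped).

Answer: (0, 0)
(8.485, -8.485)
(20.506, -20.506)
(21.213, -21.213)
(17.678, -17.678)
(17.678, -9.678)

Derivation:
Executing turtle program step by step:
Start: pos=(0,0), heading=0, pen down
RT 45: heading 0 -> 315
FD 12: (0,0) -> (8.485,-8.485) [heading=315, draw]
FD 17: (8.485,-8.485) -> (20.506,-20.506) [heading=315, draw]
FD 1: (20.506,-20.506) -> (21.213,-21.213) [heading=315, draw]
LT 180: heading 315 -> 135
FD 5: (21.213,-21.213) -> (17.678,-17.678) [heading=135, draw]
RT 45: heading 135 -> 90
FD 8: (17.678,-17.678) -> (17.678,-9.678) [heading=90, draw]
Final: pos=(17.678,-9.678), heading=90, 5 segment(s) drawn
Waypoints (6 total):
(0, 0)
(8.485, -8.485)
(20.506, -20.506)
(21.213, -21.213)
(17.678, -17.678)
(17.678, -9.678)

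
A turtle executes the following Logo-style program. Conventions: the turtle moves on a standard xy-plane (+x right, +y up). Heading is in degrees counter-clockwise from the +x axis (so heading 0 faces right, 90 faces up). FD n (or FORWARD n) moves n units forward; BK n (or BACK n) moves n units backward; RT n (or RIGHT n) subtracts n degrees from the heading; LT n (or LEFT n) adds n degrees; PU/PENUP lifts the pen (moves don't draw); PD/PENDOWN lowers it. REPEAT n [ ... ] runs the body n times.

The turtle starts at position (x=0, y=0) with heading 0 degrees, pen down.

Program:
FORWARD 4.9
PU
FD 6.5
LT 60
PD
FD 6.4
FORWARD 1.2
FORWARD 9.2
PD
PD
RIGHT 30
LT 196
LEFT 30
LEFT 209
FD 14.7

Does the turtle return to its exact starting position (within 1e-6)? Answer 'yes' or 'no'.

Answer: no

Derivation:
Executing turtle program step by step:
Start: pos=(0,0), heading=0, pen down
FD 4.9: (0,0) -> (4.9,0) [heading=0, draw]
PU: pen up
FD 6.5: (4.9,0) -> (11.4,0) [heading=0, move]
LT 60: heading 0 -> 60
PD: pen down
FD 6.4: (11.4,0) -> (14.6,5.543) [heading=60, draw]
FD 1.2: (14.6,5.543) -> (15.2,6.582) [heading=60, draw]
FD 9.2: (15.2,6.582) -> (19.8,14.549) [heading=60, draw]
PD: pen down
PD: pen down
RT 30: heading 60 -> 30
LT 196: heading 30 -> 226
LT 30: heading 226 -> 256
LT 209: heading 256 -> 105
FD 14.7: (19.8,14.549) -> (15.995,28.748) [heading=105, draw]
Final: pos=(15.995,28.748), heading=105, 5 segment(s) drawn

Start position: (0, 0)
Final position: (15.995, 28.748)
Distance = 32.899; >= 1e-6 -> NOT closed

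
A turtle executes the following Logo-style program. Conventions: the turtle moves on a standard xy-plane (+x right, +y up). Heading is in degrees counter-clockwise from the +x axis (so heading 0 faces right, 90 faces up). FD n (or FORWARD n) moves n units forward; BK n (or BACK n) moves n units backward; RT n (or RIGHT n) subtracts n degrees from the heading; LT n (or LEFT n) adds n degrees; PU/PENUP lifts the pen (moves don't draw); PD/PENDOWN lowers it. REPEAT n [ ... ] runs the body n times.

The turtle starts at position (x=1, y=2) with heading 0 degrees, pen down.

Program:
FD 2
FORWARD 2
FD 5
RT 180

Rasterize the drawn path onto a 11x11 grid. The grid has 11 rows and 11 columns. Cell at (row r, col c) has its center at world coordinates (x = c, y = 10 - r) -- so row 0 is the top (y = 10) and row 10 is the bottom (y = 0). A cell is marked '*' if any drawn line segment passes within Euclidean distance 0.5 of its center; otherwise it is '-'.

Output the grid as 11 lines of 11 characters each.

Segment 0: (1,2) -> (3,2)
Segment 1: (3,2) -> (5,2)
Segment 2: (5,2) -> (10,2)

Answer: -----------
-----------
-----------
-----------
-----------
-----------
-----------
-----------
-**********
-----------
-----------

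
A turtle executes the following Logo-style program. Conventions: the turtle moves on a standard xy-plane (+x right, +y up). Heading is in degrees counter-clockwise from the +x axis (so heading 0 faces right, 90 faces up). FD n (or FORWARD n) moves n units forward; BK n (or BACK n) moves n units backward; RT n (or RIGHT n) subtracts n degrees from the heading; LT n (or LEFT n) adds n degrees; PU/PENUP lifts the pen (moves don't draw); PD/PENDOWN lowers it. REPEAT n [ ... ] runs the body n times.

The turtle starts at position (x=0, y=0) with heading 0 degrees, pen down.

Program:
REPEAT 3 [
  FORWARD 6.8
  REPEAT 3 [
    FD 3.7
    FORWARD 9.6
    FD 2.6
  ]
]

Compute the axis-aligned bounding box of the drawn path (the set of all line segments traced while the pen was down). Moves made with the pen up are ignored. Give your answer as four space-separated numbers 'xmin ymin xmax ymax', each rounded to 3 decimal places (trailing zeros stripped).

Answer: 0 0 163.5 0

Derivation:
Executing turtle program step by step:
Start: pos=(0,0), heading=0, pen down
REPEAT 3 [
  -- iteration 1/3 --
  FD 6.8: (0,0) -> (6.8,0) [heading=0, draw]
  REPEAT 3 [
    -- iteration 1/3 --
    FD 3.7: (6.8,0) -> (10.5,0) [heading=0, draw]
    FD 9.6: (10.5,0) -> (20.1,0) [heading=0, draw]
    FD 2.6: (20.1,0) -> (22.7,0) [heading=0, draw]
    -- iteration 2/3 --
    FD 3.7: (22.7,0) -> (26.4,0) [heading=0, draw]
    FD 9.6: (26.4,0) -> (36,0) [heading=0, draw]
    FD 2.6: (36,0) -> (38.6,0) [heading=0, draw]
    -- iteration 3/3 --
    FD 3.7: (38.6,0) -> (42.3,0) [heading=0, draw]
    FD 9.6: (42.3,0) -> (51.9,0) [heading=0, draw]
    FD 2.6: (51.9,0) -> (54.5,0) [heading=0, draw]
  ]
  -- iteration 2/3 --
  FD 6.8: (54.5,0) -> (61.3,0) [heading=0, draw]
  REPEAT 3 [
    -- iteration 1/3 --
    FD 3.7: (61.3,0) -> (65,0) [heading=0, draw]
    FD 9.6: (65,0) -> (74.6,0) [heading=0, draw]
    FD 2.6: (74.6,0) -> (77.2,0) [heading=0, draw]
    -- iteration 2/3 --
    FD 3.7: (77.2,0) -> (80.9,0) [heading=0, draw]
    FD 9.6: (80.9,0) -> (90.5,0) [heading=0, draw]
    FD 2.6: (90.5,0) -> (93.1,0) [heading=0, draw]
    -- iteration 3/3 --
    FD 3.7: (93.1,0) -> (96.8,0) [heading=0, draw]
    FD 9.6: (96.8,0) -> (106.4,0) [heading=0, draw]
    FD 2.6: (106.4,0) -> (109,0) [heading=0, draw]
  ]
  -- iteration 3/3 --
  FD 6.8: (109,0) -> (115.8,0) [heading=0, draw]
  REPEAT 3 [
    -- iteration 1/3 --
    FD 3.7: (115.8,0) -> (119.5,0) [heading=0, draw]
    FD 9.6: (119.5,0) -> (129.1,0) [heading=0, draw]
    FD 2.6: (129.1,0) -> (131.7,0) [heading=0, draw]
    -- iteration 2/3 --
    FD 3.7: (131.7,0) -> (135.4,0) [heading=0, draw]
    FD 9.6: (135.4,0) -> (145,0) [heading=0, draw]
    FD 2.6: (145,0) -> (147.6,0) [heading=0, draw]
    -- iteration 3/3 --
    FD 3.7: (147.6,0) -> (151.3,0) [heading=0, draw]
    FD 9.6: (151.3,0) -> (160.9,0) [heading=0, draw]
    FD 2.6: (160.9,0) -> (163.5,0) [heading=0, draw]
  ]
]
Final: pos=(163.5,0), heading=0, 30 segment(s) drawn

Segment endpoints: x in {0, 6.8, 10.5, 20.1, 22.7, 26.4, 36, 38.6, 42.3, 51.9, 54.5, 61.3, 65, 74.6, 77.2, 80.9, 90.5, 93.1, 96.8, 106.4, 109, 115.8, 119.5, 129.1, 131.7, 135.4, 145, 147.6, 151.3, 160.9, 163.5}, y in {0}
xmin=0, ymin=0, xmax=163.5, ymax=0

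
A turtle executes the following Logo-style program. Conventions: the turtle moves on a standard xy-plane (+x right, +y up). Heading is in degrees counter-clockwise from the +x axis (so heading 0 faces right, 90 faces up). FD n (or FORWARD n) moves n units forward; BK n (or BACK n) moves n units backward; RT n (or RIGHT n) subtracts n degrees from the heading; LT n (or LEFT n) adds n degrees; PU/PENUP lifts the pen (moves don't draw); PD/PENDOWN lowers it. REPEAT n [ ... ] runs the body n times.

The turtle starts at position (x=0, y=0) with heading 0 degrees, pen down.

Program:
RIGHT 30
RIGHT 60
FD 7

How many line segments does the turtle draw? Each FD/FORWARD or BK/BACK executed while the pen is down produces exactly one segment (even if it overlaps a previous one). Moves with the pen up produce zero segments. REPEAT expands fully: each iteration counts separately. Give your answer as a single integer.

Answer: 1

Derivation:
Executing turtle program step by step:
Start: pos=(0,0), heading=0, pen down
RT 30: heading 0 -> 330
RT 60: heading 330 -> 270
FD 7: (0,0) -> (0,-7) [heading=270, draw]
Final: pos=(0,-7), heading=270, 1 segment(s) drawn
Segments drawn: 1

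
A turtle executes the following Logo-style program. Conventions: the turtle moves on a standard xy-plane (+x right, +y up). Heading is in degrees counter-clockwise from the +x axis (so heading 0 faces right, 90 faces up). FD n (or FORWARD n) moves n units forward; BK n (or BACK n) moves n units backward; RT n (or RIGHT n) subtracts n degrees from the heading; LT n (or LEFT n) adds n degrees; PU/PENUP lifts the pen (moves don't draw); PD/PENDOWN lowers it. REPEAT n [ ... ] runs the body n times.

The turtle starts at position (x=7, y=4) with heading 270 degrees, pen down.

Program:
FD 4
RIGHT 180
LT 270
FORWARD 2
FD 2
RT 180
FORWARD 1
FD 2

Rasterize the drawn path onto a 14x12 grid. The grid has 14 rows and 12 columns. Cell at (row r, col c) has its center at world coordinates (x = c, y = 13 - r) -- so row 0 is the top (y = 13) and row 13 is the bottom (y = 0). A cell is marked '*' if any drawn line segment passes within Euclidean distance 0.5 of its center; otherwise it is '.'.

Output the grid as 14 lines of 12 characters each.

Answer: ............
............
............
............
............
............
............
............
............
.......*....
.......*....
.......*....
.......*....
.......*****

Derivation:
Segment 0: (7,4) -> (7,0)
Segment 1: (7,0) -> (9,-0)
Segment 2: (9,-0) -> (11,-0)
Segment 3: (11,-0) -> (10,-0)
Segment 4: (10,-0) -> (8,-0)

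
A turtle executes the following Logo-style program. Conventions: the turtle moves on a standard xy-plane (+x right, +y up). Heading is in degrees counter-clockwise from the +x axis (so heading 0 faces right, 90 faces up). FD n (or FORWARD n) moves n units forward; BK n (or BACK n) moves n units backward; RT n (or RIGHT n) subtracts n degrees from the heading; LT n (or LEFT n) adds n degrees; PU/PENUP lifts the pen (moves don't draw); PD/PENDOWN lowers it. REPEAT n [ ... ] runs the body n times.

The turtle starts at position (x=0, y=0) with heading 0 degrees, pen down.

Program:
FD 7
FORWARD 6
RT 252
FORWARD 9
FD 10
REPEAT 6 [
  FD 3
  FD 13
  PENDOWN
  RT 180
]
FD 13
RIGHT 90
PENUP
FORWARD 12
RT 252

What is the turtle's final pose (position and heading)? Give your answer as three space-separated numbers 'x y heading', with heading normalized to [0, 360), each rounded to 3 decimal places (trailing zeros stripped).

Executing turtle program step by step:
Start: pos=(0,0), heading=0, pen down
FD 7: (0,0) -> (7,0) [heading=0, draw]
FD 6: (7,0) -> (13,0) [heading=0, draw]
RT 252: heading 0 -> 108
FD 9: (13,0) -> (10.219,8.56) [heading=108, draw]
FD 10: (10.219,8.56) -> (7.129,18.07) [heading=108, draw]
REPEAT 6 [
  -- iteration 1/6 --
  FD 3: (7.129,18.07) -> (6.202,20.923) [heading=108, draw]
  FD 13: (6.202,20.923) -> (2.184,33.287) [heading=108, draw]
  PD: pen down
  RT 180: heading 108 -> 288
  -- iteration 2/6 --
  FD 3: (2.184,33.287) -> (3.111,30.434) [heading=288, draw]
  FD 13: (3.111,30.434) -> (7.129,18.07) [heading=288, draw]
  PD: pen down
  RT 180: heading 288 -> 108
  -- iteration 3/6 --
  FD 3: (7.129,18.07) -> (6.202,20.923) [heading=108, draw]
  FD 13: (6.202,20.923) -> (2.184,33.287) [heading=108, draw]
  PD: pen down
  RT 180: heading 108 -> 288
  -- iteration 4/6 --
  FD 3: (2.184,33.287) -> (3.111,30.434) [heading=288, draw]
  FD 13: (3.111,30.434) -> (7.129,18.07) [heading=288, draw]
  PD: pen down
  RT 180: heading 288 -> 108
  -- iteration 5/6 --
  FD 3: (7.129,18.07) -> (6.202,20.923) [heading=108, draw]
  FD 13: (6.202,20.923) -> (2.184,33.287) [heading=108, draw]
  PD: pen down
  RT 180: heading 108 -> 288
  -- iteration 6/6 --
  FD 3: (2.184,33.287) -> (3.111,30.434) [heading=288, draw]
  FD 13: (3.111,30.434) -> (7.129,18.07) [heading=288, draw]
  PD: pen down
  RT 180: heading 288 -> 108
]
FD 13: (7.129,18.07) -> (3.111,30.434) [heading=108, draw]
RT 90: heading 108 -> 18
PU: pen up
FD 12: (3.111,30.434) -> (14.524,34.142) [heading=18, move]
RT 252: heading 18 -> 126
Final: pos=(14.524,34.142), heading=126, 17 segment(s) drawn

Answer: 14.524 34.142 126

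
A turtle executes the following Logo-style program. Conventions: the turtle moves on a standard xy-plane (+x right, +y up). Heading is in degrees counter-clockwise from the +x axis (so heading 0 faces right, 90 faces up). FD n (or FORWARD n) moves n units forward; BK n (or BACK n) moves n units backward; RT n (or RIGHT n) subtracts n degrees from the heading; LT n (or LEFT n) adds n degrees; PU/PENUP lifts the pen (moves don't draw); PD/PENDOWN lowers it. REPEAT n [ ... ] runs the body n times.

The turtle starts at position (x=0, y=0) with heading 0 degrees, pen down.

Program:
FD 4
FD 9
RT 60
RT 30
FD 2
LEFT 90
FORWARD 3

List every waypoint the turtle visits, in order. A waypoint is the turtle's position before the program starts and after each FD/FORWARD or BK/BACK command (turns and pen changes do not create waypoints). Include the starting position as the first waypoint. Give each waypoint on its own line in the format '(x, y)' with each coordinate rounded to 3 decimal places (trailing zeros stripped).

Executing turtle program step by step:
Start: pos=(0,0), heading=0, pen down
FD 4: (0,0) -> (4,0) [heading=0, draw]
FD 9: (4,0) -> (13,0) [heading=0, draw]
RT 60: heading 0 -> 300
RT 30: heading 300 -> 270
FD 2: (13,0) -> (13,-2) [heading=270, draw]
LT 90: heading 270 -> 0
FD 3: (13,-2) -> (16,-2) [heading=0, draw]
Final: pos=(16,-2), heading=0, 4 segment(s) drawn
Waypoints (5 total):
(0, 0)
(4, 0)
(13, 0)
(13, -2)
(16, -2)

Answer: (0, 0)
(4, 0)
(13, 0)
(13, -2)
(16, -2)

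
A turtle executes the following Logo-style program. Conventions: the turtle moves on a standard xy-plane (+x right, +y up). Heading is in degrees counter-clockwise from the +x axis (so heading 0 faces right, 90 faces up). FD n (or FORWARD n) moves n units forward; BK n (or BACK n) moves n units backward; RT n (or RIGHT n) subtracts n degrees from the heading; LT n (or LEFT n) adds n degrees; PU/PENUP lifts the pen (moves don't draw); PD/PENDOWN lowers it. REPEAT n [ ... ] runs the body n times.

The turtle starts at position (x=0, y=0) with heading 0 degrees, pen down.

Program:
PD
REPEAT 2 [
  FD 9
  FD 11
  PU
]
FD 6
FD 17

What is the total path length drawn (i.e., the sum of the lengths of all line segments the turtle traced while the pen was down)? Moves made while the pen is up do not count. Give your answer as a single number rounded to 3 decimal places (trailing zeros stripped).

Executing turtle program step by step:
Start: pos=(0,0), heading=0, pen down
PD: pen down
REPEAT 2 [
  -- iteration 1/2 --
  FD 9: (0,0) -> (9,0) [heading=0, draw]
  FD 11: (9,0) -> (20,0) [heading=0, draw]
  PU: pen up
  -- iteration 2/2 --
  FD 9: (20,0) -> (29,0) [heading=0, move]
  FD 11: (29,0) -> (40,0) [heading=0, move]
  PU: pen up
]
FD 6: (40,0) -> (46,0) [heading=0, move]
FD 17: (46,0) -> (63,0) [heading=0, move]
Final: pos=(63,0), heading=0, 2 segment(s) drawn

Segment lengths:
  seg 1: (0,0) -> (9,0), length = 9
  seg 2: (9,0) -> (20,0), length = 11
Total = 20

Answer: 20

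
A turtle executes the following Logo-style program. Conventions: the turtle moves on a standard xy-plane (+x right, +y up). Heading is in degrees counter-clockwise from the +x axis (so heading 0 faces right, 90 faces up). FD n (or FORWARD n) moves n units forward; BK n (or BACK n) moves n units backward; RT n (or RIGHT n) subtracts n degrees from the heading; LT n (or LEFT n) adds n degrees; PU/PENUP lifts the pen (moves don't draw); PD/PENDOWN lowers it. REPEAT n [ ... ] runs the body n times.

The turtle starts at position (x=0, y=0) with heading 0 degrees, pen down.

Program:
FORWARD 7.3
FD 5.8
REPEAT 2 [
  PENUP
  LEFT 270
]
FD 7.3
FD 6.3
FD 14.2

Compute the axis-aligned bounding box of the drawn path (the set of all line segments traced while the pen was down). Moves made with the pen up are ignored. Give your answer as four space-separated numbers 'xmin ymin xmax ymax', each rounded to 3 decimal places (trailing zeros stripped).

Answer: 0 0 13.1 0

Derivation:
Executing turtle program step by step:
Start: pos=(0,0), heading=0, pen down
FD 7.3: (0,0) -> (7.3,0) [heading=0, draw]
FD 5.8: (7.3,0) -> (13.1,0) [heading=0, draw]
REPEAT 2 [
  -- iteration 1/2 --
  PU: pen up
  LT 270: heading 0 -> 270
  -- iteration 2/2 --
  PU: pen up
  LT 270: heading 270 -> 180
]
FD 7.3: (13.1,0) -> (5.8,0) [heading=180, move]
FD 6.3: (5.8,0) -> (-0.5,0) [heading=180, move]
FD 14.2: (-0.5,0) -> (-14.7,0) [heading=180, move]
Final: pos=(-14.7,0), heading=180, 2 segment(s) drawn

Segment endpoints: x in {0, 7.3, 13.1}, y in {0}
xmin=0, ymin=0, xmax=13.1, ymax=0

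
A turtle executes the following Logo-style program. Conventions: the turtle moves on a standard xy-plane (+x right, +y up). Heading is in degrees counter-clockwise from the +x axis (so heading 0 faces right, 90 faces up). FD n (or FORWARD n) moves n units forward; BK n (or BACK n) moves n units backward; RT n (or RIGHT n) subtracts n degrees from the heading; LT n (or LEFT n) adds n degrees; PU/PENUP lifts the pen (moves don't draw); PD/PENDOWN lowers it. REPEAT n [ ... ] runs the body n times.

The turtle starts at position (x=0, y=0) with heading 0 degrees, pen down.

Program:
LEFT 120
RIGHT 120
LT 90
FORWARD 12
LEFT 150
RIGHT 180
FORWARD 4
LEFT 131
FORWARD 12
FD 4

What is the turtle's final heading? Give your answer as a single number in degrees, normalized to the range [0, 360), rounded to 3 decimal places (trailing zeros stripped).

Answer: 191

Derivation:
Executing turtle program step by step:
Start: pos=(0,0), heading=0, pen down
LT 120: heading 0 -> 120
RT 120: heading 120 -> 0
LT 90: heading 0 -> 90
FD 12: (0,0) -> (0,12) [heading=90, draw]
LT 150: heading 90 -> 240
RT 180: heading 240 -> 60
FD 4: (0,12) -> (2,15.464) [heading=60, draw]
LT 131: heading 60 -> 191
FD 12: (2,15.464) -> (-9.78,13.174) [heading=191, draw]
FD 4: (-9.78,13.174) -> (-13.706,12.411) [heading=191, draw]
Final: pos=(-13.706,12.411), heading=191, 4 segment(s) drawn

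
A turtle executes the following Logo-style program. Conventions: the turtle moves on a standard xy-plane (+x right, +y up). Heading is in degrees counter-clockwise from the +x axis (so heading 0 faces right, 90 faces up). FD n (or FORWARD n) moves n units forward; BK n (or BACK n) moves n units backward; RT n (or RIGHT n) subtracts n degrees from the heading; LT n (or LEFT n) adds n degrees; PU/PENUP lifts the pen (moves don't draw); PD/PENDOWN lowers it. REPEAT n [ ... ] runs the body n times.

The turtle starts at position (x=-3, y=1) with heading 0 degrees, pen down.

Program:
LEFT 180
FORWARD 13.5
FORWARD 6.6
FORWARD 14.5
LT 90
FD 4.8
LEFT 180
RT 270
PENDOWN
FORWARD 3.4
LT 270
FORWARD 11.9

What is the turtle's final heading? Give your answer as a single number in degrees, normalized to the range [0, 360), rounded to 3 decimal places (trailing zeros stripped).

Answer: 90

Derivation:
Executing turtle program step by step:
Start: pos=(-3,1), heading=0, pen down
LT 180: heading 0 -> 180
FD 13.5: (-3,1) -> (-16.5,1) [heading=180, draw]
FD 6.6: (-16.5,1) -> (-23.1,1) [heading=180, draw]
FD 14.5: (-23.1,1) -> (-37.6,1) [heading=180, draw]
LT 90: heading 180 -> 270
FD 4.8: (-37.6,1) -> (-37.6,-3.8) [heading=270, draw]
LT 180: heading 270 -> 90
RT 270: heading 90 -> 180
PD: pen down
FD 3.4: (-37.6,-3.8) -> (-41,-3.8) [heading=180, draw]
LT 270: heading 180 -> 90
FD 11.9: (-41,-3.8) -> (-41,8.1) [heading=90, draw]
Final: pos=(-41,8.1), heading=90, 6 segment(s) drawn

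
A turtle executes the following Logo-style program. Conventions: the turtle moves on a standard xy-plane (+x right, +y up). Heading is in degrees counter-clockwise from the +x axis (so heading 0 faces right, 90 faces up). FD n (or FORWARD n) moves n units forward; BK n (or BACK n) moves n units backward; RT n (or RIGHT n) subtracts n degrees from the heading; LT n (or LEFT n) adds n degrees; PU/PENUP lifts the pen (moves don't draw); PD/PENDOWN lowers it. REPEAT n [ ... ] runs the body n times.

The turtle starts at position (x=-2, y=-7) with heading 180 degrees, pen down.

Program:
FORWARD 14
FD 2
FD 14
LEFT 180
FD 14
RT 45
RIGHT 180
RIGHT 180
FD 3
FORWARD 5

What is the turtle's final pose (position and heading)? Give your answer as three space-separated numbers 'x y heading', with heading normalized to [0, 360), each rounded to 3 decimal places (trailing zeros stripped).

Answer: -12.343 -12.657 315

Derivation:
Executing turtle program step by step:
Start: pos=(-2,-7), heading=180, pen down
FD 14: (-2,-7) -> (-16,-7) [heading=180, draw]
FD 2: (-16,-7) -> (-18,-7) [heading=180, draw]
FD 14: (-18,-7) -> (-32,-7) [heading=180, draw]
LT 180: heading 180 -> 0
FD 14: (-32,-7) -> (-18,-7) [heading=0, draw]
RT 45: heading 0 -> 315
RT 180: heading 315 -> 135
RT 180: heading 135 -> 315
FD 3: (-18,-7) -> (-15.879,-9.121) [heading=315, draw]
FD 5: (-15.879,-9.121) -> (-12.343,-12.657) [heading=315, draw]
Final: pos=(-12.343,-12.657), heading=315, 6 segment(s) drawn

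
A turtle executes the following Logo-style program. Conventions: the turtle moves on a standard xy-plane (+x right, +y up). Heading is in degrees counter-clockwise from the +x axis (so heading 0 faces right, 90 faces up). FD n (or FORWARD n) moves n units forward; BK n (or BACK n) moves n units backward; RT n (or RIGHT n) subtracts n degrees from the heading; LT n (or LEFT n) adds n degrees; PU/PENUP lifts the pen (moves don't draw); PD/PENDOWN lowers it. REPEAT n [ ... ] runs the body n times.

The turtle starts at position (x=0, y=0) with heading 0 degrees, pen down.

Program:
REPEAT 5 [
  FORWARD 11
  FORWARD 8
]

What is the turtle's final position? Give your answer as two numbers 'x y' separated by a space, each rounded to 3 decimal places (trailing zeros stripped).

Executing turtle program step by step:
Start: pos=(0,0), heading=0, pen down
REPEAT 5 [
  -- iteration 1/5 --
  FD 11: (0,0) -> (11,0) [heading=0, draw]
  FD 8: (11,0) -> (19,0) [heading=0, draw]
  -- iteration 2/5 --
  FD 11: (19,0) -> (30,0) [heading=0, draw]
  FD 8: (30,0) -> (38,0) [heading=0, draw]
  -- iteration 3/5 --
  FD 11: (38,0) -> (49,0) [heading=0, draw]
  FD 8: (49,0) -> (57,0) [heading=0, draw]
  -- iteration 4/5 --
  FD 11: (57,0) -> (68,0) [heading=0, draw]
  FD 8: (68,0) -> (76,0) [heading=0, draw]
  -- iteration 5/5 --
  FD 11: (76,0) -> (87,0) [heading=0, draw]
  FD 8: (87,0) -> (95,0) [heading=0, draw]
]
Final: pos=(95,0), heading=0, 10 segment(s) drawn

Answer: 95 0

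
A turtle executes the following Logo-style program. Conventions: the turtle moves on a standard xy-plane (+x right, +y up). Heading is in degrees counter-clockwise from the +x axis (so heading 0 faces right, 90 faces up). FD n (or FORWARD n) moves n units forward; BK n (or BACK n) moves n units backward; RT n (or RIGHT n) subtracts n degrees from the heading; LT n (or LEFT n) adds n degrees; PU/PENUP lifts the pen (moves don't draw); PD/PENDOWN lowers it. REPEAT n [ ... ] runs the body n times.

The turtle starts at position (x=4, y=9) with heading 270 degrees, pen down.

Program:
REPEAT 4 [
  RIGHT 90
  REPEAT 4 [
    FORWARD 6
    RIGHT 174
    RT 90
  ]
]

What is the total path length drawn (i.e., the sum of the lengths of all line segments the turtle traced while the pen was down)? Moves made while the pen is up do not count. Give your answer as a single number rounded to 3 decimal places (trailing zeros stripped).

Answer: 96

Derivation:
Executing turtle program step by step:
Start: pos=(4,9), heading=270, pen down
REPEAT 4 [
  -- iteration 1/4 --
  RT 90: heading 270 -> 180
  REPEAT 4 [
    -- iteration 1/4 --
    FD 6: (4,9) -> (-2,9) [heading=180, draw]
    RT 174: heading 180 -> 6
    RT 90: heading 6 -> 276
    -- iteration 2/4 --
    FD 6: (-2,9) -> (-1.373,3.033) [heading=276, draw]
    RT 174: heading 276 -> 102
    RT 90: heading 102 -> 12
    -- iteration 3/4 --
    FD 6: (-1.373,3.033) -> (4.496,4.28) [heading=12, draw]
    RT 174: heading 12 -> 198
    RT 90: heading 198 -> 108
    -- iteration 4/4 --
    FD 6: (4.496,4.28) -> (2.642,9.987) [heading=108, draw]
    RT 174: heading 108 -> 294
    RT 90: heading 294 -> 204
  ]
  -- iteration 2/4 --
  RT 90: heading 204 -> 114
  REPEAT 4 [
    -- iteration 1/4 --
    FD 6: (2.642,9.987) -> (0.202,15.468) [heading=114, draw]
    RT 174: heading 114 -> 300
    RT 90: heading 300 -> 210
    -- iteration 2/4 --
    FD 6: (0.202,15.468) -> (-4.995,12.468) [heading=210, draw]
    RT 174: heading 210 -> 36
    RT 90: heading 36 -> 306
    -- iteration 3/4 --
    FD 6: (-4.995,12.468) -> (-1.468,7.614) [heading=306, draw]
    RT 174: heading 306 -> 132
    RT 90: heading 132 -> 42
    -- iteration 4/4 --
    FD 6: (-1.468,7.614) -> (2.991,11.629) [heading=42, draw]
    RT 174: heading 42 -> 228
    RT 90: heading 228 -> 138
  ]
  -- iteration 3/4 --
  RT 90: heading 138 -> 48
  REPEAT 4 [
    -- iteration 1/4 --
    FD 6: (2.991,11.629) -> (7.006,16.088) [heading=48, draw]
    RT 174: heading 48 -> 234
    RT 90: heading 234 -> 144
    -- iteration 2/4 --
    FD 6: (7.006,16.088) -> (2.152,19.614) [heading=144, draw]
    RT 174: heading 144 -> 330
    RT 90: heading 330 -> 240
    -- iteration 3/4 --
    FD 6: (2.152,19.614) -> (-0.848,14.418) [heading=240, draw]
    RT 174: heading 240 -> 66
    RT 90: heading 66 -> 336
    -- iteration 4/4 --
    FD 6: (-0.848,14.418) -> (4.633,11.978) [heading=336, draw]
    RT 174: heading 336 -> 162
    RT 90: heading 162 -> 72
  ]
  -- iteration 4/4 --
  RT 90: heading 72 -> 342
  REPEAT 4 [
    -- iteration 1/4 --
    FD 6: (4.633,11.978) -> (10.339,10.124) [heading=342, draw]
    RT 174: heading 342 -> 168
    RT 90: heading 168 -> 78
    -- iteration 2/4 --
    FD 6: (10.339,10.124) -> (11.587,15.992) [heading=78, draw]
    RT 174: heading 78 -> 264
    RT 90: heading 264 -> 174
    -- iteration 3/4 --
    FD 6: (11.587,15.992) -> (5.62,16.62) [heading=174, draw]
    RT 174: heading 174 -> 0
    RT 90: heading 0 -> 270
    -- iteration 4/4 --
    FD 6: (5.62,16.62) -> (5.62,10.62) [heading=270, draw]
    RT 174: heading 270 -> 96
    RT 90: heading 96 -> 6
  ]
]
Final: pos=(5.62,10.62), heading=6, 16 segment(s) drawn

Segment lengths:
  seg 1: (4,9) -> (-2,9), length = 6
  seg 2: (-2,9) -> (-1.373,3.033), length = 6
  seg 3: (-1.373,3.033) -> (4.496,4.28), length = 6
  seg 4: (4.496,4.28) -> (2.642,9.987), length = 6
  seg 5: (2.642,9.987) -> (0.202,15.468), length = 6
  seg 6: (0.202,15.468) -> (-4.995,12.468), length = 6
  seg 7: (-4.995,12.468) -> (-1.468,7.614), length = 6
  seg 8: (-1.468,7.614) -> (2.991,11.629), length = 6
  seg 9: (2.991,11.629) -> (7.006,16.088), length = 6
  seg 10: (7.006,16.088) -> (2.152,19.614), length = 6
  seg 11: (2.152,19.614) -> (-0.848,14.418), length = 6
  seg 12: (-0.848,14.418) -> (4.633,11.978), length = 6
  seg 13: (4.633,11.978) -> (10.339,10.124), length = 6
  seg 14: (10.339,10.124) -> (11.587,15.992), length = 6
  seg 15: (11.587,15.992) -> (5.62,16.62), length = 6
  seg 16: (5.62,16.62) -> (5.62,10.62), length = 6
Total = 96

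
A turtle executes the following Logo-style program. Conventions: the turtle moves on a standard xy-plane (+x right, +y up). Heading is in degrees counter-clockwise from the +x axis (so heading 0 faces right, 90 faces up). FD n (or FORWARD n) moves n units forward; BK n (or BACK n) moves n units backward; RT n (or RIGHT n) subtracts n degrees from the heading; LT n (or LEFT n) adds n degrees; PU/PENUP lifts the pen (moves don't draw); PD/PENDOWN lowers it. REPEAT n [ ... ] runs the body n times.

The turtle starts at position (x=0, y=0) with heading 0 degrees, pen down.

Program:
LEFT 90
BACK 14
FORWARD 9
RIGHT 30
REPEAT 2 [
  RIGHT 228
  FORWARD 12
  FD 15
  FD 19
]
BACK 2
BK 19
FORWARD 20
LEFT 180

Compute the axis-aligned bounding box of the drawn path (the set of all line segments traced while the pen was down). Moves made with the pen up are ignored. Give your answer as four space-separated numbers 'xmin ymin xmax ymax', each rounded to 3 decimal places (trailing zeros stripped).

Answer: -44.995 -41.602 0 0

Derivation:
Executing turtle program step by step:
Start: pos=(0,0), heading=0, pen down
LT 90: heading 0 -> 90
BK 14: (0,0) -> (0,-14) [heading=90, draw]
FD 9: (0,-14) -> (0,-5) [heading=90, draw]
RT 30: heading 90 -> 60
REPEAT 2 [
  -- iteration 1/2 --
  RT 228: heading 60 -> 192
  FD 12: (0,-5) -> (-11.738,-7.495) [heading=192, draw]
  FD 15: (-11.738,-7.495) -> (-26.41,-10.614) [heading=192, draw]
  FD 19: (-26.41,-10.614) -> (-44.995,-14.564) [heading=192, draw]
  -- iteration 2/2 --
  RT 228: heading 192 -> 324
  FD 12: (-44.995,-14.564) -> (-35.287,-21.617) [heading=324, draw]
  FD 15: (-35.287,-21.617) -> (-23.151,-30.434) [heading=324, draw]
  FD 19: (-23.151,-30.434) -> (-7.78,-41.602) [heading=324, draw]
]
BK 2: (-7.78,-41.602) -> (-9.398,-40.426) [heading=324, draw]
BK 19: (-9.398,-40.426) -> (-24.769,-29.259) [heading=324, draw]
FD 20: (-24.769,-29.259) -> (-8.589,-41.014) [heading=324, draw]
LT 180: heading 324 -> 144
Final: pos=(-8.589,-41.014), heading=144, 11 segment(s) drawn

Segment endpoints: x in {-44.995, -35.287, -26.41, -24.769, -23.151, -11.738, -9.398, -8.589, -7.78, 0, 0, 0}, y in {-41.602, -41.014, -40.426, -30.434, -29.259, -21.617, -14.564, -14, -10.614, -7.495, -5, 0}
xmin=-44.995, ymin=-41.602, xmax=0, ymax=0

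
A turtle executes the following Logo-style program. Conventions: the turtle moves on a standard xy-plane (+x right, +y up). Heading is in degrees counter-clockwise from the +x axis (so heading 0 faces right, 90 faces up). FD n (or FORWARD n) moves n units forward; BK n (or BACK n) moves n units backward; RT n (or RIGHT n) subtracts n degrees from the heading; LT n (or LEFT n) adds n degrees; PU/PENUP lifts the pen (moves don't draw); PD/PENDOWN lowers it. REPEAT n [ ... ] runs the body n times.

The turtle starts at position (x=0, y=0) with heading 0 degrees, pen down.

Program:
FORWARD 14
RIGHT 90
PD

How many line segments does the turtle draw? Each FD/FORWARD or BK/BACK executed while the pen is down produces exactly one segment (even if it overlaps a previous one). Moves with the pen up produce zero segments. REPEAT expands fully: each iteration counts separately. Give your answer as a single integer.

Answer: 1

Derivation:
Executing turtle program step by step:
Start: pos=(0,0), heading=0, pen down
FD 14: (0,0) -> (14,0) [heading=0, draw]
RT 90: heading 0 -> 270
PD: pen down
Final: pos=(14,0), heading=270, 1 segment(s) drawn
Segments drawn: 1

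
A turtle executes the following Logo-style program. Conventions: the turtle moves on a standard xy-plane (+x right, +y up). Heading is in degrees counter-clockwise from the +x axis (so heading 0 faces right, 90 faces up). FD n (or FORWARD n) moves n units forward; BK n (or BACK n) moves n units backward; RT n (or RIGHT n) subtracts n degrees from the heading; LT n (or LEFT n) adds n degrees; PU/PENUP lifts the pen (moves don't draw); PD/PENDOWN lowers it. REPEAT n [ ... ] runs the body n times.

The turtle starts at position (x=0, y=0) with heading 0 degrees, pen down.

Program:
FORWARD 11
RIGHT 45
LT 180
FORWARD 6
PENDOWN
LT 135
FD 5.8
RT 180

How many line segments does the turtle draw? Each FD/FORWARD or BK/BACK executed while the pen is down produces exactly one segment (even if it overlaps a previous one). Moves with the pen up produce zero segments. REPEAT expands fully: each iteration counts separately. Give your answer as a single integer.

Answer: 3

Derivation:
Executing turtle program step by step:
Start: pos=(0,0), heading=0, pen down
FD 11: (0,0) -> (11,0) [heading=0, draw]
RT 45: heading 0 -> 315
LT 180: heading 315 -> 135
FD 6: (11,0) -> (6.757,4.243) [heading=135, draw]
PD: pen down
LT 135: heading 135 -> 270
FD 5.8: (6.757,4.243) -> (6.757,-1.557) [heading=270, draw]
RT 180: heading 270 -> 90
Final: pos=(6.757,-1.557), heading=90, 3 segment(s) drawn
Segments drawn: 3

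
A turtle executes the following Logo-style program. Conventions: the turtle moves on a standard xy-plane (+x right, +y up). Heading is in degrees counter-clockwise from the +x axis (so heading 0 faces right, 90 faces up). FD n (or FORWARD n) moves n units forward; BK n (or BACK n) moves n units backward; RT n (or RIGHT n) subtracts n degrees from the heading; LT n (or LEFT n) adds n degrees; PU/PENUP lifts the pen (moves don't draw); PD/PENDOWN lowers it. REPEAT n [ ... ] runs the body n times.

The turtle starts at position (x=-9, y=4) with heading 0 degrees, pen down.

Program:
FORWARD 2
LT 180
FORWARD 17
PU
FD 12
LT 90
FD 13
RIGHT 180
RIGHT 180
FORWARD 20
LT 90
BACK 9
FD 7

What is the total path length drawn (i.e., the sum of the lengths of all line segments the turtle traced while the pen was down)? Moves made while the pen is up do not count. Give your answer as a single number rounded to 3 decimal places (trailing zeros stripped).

Executing turtle program step by step:
Start: pos=(-9,4), heading=0, pen down
FD 2: (-9,4) -> (-7,4) [heading=0, draw]
LT 180: heading 0 -> 180
FD 17: (-7,4) -> (-24,4) [heading=180, draw]
PU: pen up
FD 12: (-24,4) -> (-36,4) [heading=180, move]
LT 90: heading 180 -> 270
FD 13: (-36,4) -> (-36,-9) [heading=270, move]
RT 180: heading 270 -> 90
RT 180: heading 90 -> 270
FD 20: (-36,-9) -> (-36,-29) [heading=270, move]
LT 90: heading 270 -> 0
BK 9: (-36,-29) -> (-45,-29) [heading=0, move]
FD 7: (-45,-29) -> (-38,-29) [heading=0, move]
Final: pos=(-38,-29), heading=0, 2 segment(s) drawn

Segment lengths:
  seg 1: (-9,4) -> (-7,4), length = 2
  seg 2: (-7,4) -> (-24,4), length = 17
Total = 19

Answer: 19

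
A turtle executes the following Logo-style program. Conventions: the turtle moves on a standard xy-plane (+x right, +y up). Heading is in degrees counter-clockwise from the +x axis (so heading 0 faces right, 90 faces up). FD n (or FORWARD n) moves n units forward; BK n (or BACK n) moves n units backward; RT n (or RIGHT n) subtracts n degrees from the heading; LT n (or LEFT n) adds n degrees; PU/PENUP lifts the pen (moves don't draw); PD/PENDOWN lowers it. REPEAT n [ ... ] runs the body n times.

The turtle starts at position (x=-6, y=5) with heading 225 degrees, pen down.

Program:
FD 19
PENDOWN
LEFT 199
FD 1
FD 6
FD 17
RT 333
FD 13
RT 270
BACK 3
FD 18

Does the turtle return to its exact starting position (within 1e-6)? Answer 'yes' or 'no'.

Answer: no

Derivation:
Executing turtle program step by step:
Start: pos=(-6,5), heading=225, pen down
FD 19: (-6,5) -> (-19.435,-8.435) [heading=225, draw]
PD: pen down
LT 199: heading 225 -> 64
FD 1: (-19.435,-8.435) -> (-18.997,-7.536) [heading=64, draw]
FD 6: (-18.997,-7.536) -> (-16.366,-2.143) [heading=64, draw]
FD 17: (-16.366,-2.143) -> (-8.914,13.136) [heading=64, draw]
RT 333: heading 64 -> 91
FD 13: (-8.914,13.136) -> (-9.141,26.134) [heading=91, draw]
RT 270: heading 91 -> 181
BK 3: (-9.141,26.134) -> (-6.141,26.186) [heading=181, draw]
FD 18: (-6.141,26.186) -> (-24.139,25.872) [heading=181, draw]
Final: pos=(-24.139,25.872), heading=181, 7 segment(s) drawn

Start position: (-6, 5)
Final position: (-24.139, 25.872)
Distance = 27.653; >= 1e-6 -> NOT closed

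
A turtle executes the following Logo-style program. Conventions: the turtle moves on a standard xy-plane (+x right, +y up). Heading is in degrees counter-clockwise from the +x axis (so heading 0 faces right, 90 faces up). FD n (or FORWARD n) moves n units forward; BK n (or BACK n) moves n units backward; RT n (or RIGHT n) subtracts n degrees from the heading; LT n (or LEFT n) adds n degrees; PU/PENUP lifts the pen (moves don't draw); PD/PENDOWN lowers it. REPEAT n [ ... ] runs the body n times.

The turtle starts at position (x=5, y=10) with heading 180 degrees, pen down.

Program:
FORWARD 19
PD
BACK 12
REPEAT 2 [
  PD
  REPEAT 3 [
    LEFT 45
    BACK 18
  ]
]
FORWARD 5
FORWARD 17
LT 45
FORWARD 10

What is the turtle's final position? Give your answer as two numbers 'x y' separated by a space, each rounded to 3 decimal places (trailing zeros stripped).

Answer: -39.799 51.799

Derivation:
Executing turtle program step by step:
Start: pos=(5,10), heading=180, pen down
FD 19: (5,10) -> (-14,10) [heading=180, draw]
PD: pen down
BK 12: (-14,10) -> (-2,10) [heading=180, draw]
REPEAT 2 [
  -- iteration 1/2 --
  PD: pen down
  REPEAT 3 [
    -- iteration 1/3 --
    LT 45: heading 180 -> 225
    BK 18: (-2,10) -> (10.728,22.728) [heading=225, draw]
    -- iteration 2/3 --
    LT 45: heading 225 -> 270
    BK 18: (10.728,22.728) -> (10.728,40.728) [heading=270, draw]
    -- iteration 3/3 --
    LT 45: heading 270 -> 315
    BK 18: (10.728,40.728) -> (-2,53.456) [heading=315, draw]
  ]
  -- iteration 2/2 --
  PD: pen down
  REPEAT 3 [
    -- iteration 1/3 --
    LT 45: heading 315 -> 0
    BK 18: (-2,53.456) -> (-20,53.456) [heading=0, draw]
    -- iteration 2/3 --
    LT 45: heading 0 -> 45
    BK 18: (-20,53.456) -> (-32.728,40.728) [heading=45, draw]
    -- iteration 3/3 --
    LT 45: heading 45 -> 90
    BK 18: (-32.728,40.728) -> (-32.728,22.728) [heading=90, draw]
  ]
]
FD 5: (-32.728,22.728) -> (-32.728,27.728) [heading=90, draw]
FD 17: (-32.728,27.728) -> (-32.728,44.728) [heading=90, draw]
LT 45: heading 90 -> 135
FD 10: (-32.728,44.728) -> (-39.799,51.799) [heading=135, draw]
Final: pos=(-39.799,51.799), heading=135, 11 segment(s) drawn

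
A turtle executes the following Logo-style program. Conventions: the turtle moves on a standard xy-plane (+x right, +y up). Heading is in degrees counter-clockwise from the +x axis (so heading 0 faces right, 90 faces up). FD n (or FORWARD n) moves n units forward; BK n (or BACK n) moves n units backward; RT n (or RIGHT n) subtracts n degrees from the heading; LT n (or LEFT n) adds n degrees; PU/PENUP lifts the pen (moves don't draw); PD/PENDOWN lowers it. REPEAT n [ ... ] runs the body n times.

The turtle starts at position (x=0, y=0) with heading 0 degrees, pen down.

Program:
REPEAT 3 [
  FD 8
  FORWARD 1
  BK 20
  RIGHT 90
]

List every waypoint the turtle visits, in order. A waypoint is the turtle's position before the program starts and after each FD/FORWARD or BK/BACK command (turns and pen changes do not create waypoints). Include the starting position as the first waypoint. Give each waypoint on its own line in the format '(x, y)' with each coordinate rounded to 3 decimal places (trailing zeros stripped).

Executing turtle program step by step:
Start: pos=(0,0), heading=0, pen down
REPEAT 3 [
  -- iteration 1/3 --
  FD 8: (0,0) -> (8,0) [heading=0, draw]
  FD 1: (8,0) -> (9,0) [heading=0, draw]
  BK 20: (9,0) -> (-11,0) [heading=0, draw]
  RT 90: heading 0 -> 270
  -- iteration 2/3 --
  FD 8: (-11,0) -> (-11,-8) [heading=270, draw]
  FD 1: (-11,-8) -> (-11,-9) [heading=270, draw]
  BK 20: (-11,-9) -> (-11,11) [heading=270, draw]
  RT 90: heading 270 -> 180
  -- iteration 3/3 --
  FD 8: (-11,11) -> (-19,11) [heading=180, draw]
  FD 1: (-19,11) -> (-20,11) [heading=180, draw]
  BK 20: (-20,11) -> (0,11) [heading=180, draw]
  RT 90: heading 180 -> 90
]
Final: pos=(0,11), heading=90, 9 segment(s) drawn
Waypoints (10 total):
(0, 0)
(8, 0)
(9, 0)
(-11, 0)
(-11, -8)
(-11, -9)
(-11, 11)
(-19, 11)
(-20, 11)
(0, 11)

Answer: (0, 0)
(8, 0)
(9, 0)
(-11, 0)
(-11, -8)
(-11, -9)
(-11, 11)
(-19, 11)
(-20, 11)
(0, 11)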